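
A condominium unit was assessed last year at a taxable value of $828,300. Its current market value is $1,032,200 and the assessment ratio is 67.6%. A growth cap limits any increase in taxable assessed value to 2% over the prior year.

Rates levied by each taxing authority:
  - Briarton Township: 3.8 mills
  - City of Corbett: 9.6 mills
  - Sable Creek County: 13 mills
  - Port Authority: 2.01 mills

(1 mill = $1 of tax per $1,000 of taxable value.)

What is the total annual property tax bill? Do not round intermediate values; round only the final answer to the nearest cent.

$19,823.57

Uncapped assessed value = $1,032,200 × 0.676 = $697,767.2
Cap limit = $828,300 × 1.02 = $844,866
Taxable assessed value = min($697,767.2, $844,866) = $697,767.2 (cap does not bind)
Briarton Township: $697,767.2 × 0.0038 = $2,651.51536
City of Corbett: $697,767.2 × 0.0096 = $6,698.56512
Sable Creek County: $697,767.2 × 0.013 = $9,070.9736
Port Authority: $697,767.2 × 0.00201 = $1,402.512072
Total = $19,823.566152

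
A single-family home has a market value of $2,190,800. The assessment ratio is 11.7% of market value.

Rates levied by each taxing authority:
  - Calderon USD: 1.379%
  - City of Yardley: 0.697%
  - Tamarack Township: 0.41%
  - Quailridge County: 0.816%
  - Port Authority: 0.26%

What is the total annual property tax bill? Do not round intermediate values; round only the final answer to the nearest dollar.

$9,130

Assessed value = $2,190,800 × 0.117 = $256,323.6
Calderon USD: $256,323.6 × 0.01379 = $3,534.702444
City of Yardley: $256,323.6 × 0.00697 = $1,786.575492
Tamarack Township: $256,323.6 × 0.0041 = $1,050.92676
Quailridge County: $256,323.6 × 0.00816 = $2,091.600576
Port Authority: $256,323.6 × 0.0026 = $666.44136
Total = $3,534.702444 + $1,786.575492 + $1,050.92676 + $2,091.600576 + $666.44136 = $9,130.246632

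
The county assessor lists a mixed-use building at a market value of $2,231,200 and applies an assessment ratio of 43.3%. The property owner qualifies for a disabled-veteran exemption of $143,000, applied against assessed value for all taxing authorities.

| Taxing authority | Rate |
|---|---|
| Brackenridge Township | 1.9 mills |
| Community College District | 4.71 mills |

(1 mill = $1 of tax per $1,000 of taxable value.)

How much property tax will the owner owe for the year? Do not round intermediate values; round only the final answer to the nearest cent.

$5,440.75

Assessed value = $2,231,200 × 0.433 = $966,109.6
Taxable value = $966,109.6 − $143,000 = $823,109.6
Brackenridge Township: $823,109.6 × 0.0019 = $1,563.90824
Community College District: $823,109.6 × 0.00471 = $3,876.846216
Total = $1,563.90824 + $3,876.846216 = $5,440.754456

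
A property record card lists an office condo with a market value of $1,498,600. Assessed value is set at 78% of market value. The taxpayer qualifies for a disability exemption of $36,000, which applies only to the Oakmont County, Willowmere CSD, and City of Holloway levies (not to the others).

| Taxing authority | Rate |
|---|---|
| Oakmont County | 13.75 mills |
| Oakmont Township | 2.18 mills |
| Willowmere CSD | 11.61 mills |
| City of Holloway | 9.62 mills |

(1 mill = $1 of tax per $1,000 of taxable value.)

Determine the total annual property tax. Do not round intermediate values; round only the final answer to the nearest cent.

$42,177.34

Assessed value = $1,498,600 × 0.78 = $1,168,908
Oakmont County: ($1,168,908 − $36,000) × 0.01375 = $1,132,908 × 0.01375 = $15,577.485
Oakmont Township: $1,168,908 × 0.00218 = $2,548.21944
Willowmere CSD: ($1,168,908 − $36,000) × 0.01161 = $1,132,908 × 0.01161 = $13,153.06188
City of Holloway: ($1,168,908 − $36,000) × 0.00962 = $1,132,908 × 0.00962 = $10,898.57496
Total = $42,177.34128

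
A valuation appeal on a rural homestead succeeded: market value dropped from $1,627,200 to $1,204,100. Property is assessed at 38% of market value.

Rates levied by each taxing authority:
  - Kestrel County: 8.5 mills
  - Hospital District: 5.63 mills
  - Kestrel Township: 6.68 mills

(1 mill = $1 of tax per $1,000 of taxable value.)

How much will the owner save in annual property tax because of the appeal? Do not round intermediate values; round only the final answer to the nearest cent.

$3,345.79

Old assessed value = $1,627,200 × 0.38 = $618,336
New assessed value = $1,204,100 × 0.38 = $457,558
Combined rate = 0.0085 + 0.00563 + 0.00668 = 0.02081
Old tax = $618,336 × 0.02081 = $12,867.57216
New tax = $457,558 × 0.02081 = $9,521.78198
Reduction = $12,867.57216 − $9,521.78198 = $3,345.79018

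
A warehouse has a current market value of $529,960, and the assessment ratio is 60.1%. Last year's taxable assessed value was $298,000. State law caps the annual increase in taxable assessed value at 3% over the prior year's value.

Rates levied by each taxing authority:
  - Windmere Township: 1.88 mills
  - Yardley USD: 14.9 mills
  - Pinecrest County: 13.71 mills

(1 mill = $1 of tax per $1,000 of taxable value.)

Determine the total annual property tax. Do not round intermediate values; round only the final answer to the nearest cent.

Uncapped assessed value = $529,960 × 0.601 = $318,505.96
Cap limit = $298,000 × 1.03 = $306,940
Taxable assessed value = min($318,505.96, $306,940) = $306,940 (cap binds)
Windmere Township: $306,940 × 0.00188 = $577.0472
Yardley USD: $306,940 × 0.0149 = $4,573.406
Pinecrest County: $306,940 × 0.01371 = $4,208.1474
Total = $9,358.6006

$9,358.60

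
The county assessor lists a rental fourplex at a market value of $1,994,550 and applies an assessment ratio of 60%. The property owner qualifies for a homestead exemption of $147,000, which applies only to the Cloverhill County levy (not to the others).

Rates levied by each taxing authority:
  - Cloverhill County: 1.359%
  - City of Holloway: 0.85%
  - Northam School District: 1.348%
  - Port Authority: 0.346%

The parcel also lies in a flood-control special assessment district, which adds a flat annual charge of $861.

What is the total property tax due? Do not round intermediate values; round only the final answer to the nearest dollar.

$45,572

Assessed value = $1,994,550 × 0.6 = $1,196,730
Cloverhill County: ($1,196,730 − $147,000) × 0.01359 = $1,049,730 × 0.01359 = $14,265.8307
City of Holloway: $1,196,730 × 0.0085 = $10,172.205
Northam School District: $1,196,730 × 0.01348 = $16,131.9204
Port Authority: $1,196,730 × 0.00346 = $4,140.6858
Levies subtotal = $44,710.6419
Total = $44,710.6419 + $861 = $45,571.6419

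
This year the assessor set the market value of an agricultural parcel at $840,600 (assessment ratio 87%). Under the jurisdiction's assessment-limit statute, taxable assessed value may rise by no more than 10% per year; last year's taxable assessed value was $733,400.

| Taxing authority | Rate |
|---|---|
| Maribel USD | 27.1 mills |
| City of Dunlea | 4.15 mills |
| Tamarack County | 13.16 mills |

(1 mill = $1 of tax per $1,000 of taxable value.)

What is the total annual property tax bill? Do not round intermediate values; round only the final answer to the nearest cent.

Uncapped assessed value = $840,600 × 0.87 = $731,322
Cap limit = $733,400 × 1.1 = $806,740
Taxable assessed value = min($731,322, $806,740) = $731,322 (cap does not bind)
Maribel USD: $731,322 × 0.0271 = $19,818.8262
City of Dunlea: $731,322 × 0.00415 = $3,034.9863
Tamarack County: $731,322 × 0.01316 = $9,624.19752
Total = $32,478.01002

$32,478.01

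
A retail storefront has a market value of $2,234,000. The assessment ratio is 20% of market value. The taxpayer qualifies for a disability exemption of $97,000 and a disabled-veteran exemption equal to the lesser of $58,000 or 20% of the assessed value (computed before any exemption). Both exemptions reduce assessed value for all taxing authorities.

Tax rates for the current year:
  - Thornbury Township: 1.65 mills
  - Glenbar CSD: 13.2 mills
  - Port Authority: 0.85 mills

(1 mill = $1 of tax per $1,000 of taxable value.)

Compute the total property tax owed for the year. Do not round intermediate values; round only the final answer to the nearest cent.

$4,581.26

Assessed value = $2,234,000 × 0.2 = $446,800
Disabled-veteran exemption = min($58,000, 20% × $446,800) = min($58,000, $89,360) = $58,000 (dollar cap binds)
Taxable value = $446,800 − $97,000 − $58,000 = $291,800
Thornbury Township: $291,800 × 0.00165 = $481.47
Glenbar CSD: $291,800 × 0.0132 = $3,851.76
Port Authority: $291,800 × 0.00085 = $248.03
Total = $4,581.26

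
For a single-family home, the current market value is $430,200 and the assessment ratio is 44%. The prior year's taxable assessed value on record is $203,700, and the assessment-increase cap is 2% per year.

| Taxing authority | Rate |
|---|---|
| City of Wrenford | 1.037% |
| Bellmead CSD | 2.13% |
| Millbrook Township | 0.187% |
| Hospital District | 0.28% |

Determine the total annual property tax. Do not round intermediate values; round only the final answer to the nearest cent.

Uncapped assessed value = $430,200 × 0.44 = $189,288
Cap limit = $203,700 × 1.02 = $207,774
Taxable assessed value = min($189,288, $207,774) = $189,288 (cap does not bind)
City of Wrenford: $189,288 × 0.01037 = $1,962.91656
Bellmead CSD: $189,288 × 0.0213 = $4,031.8344
Millbrook Township: $189,288 × 0.00187 = $353.96856
Hospital District: $189,288 × 0.0028 = $530.0064
Total = $6,878.72592

$6,878.73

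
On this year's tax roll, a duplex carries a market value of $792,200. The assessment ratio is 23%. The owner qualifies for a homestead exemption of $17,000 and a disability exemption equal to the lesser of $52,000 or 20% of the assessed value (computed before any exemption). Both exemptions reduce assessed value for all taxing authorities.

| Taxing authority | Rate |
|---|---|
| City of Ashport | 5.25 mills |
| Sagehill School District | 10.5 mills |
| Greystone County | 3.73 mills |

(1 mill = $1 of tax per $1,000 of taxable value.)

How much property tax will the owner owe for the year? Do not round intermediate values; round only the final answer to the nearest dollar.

Assessed value = $792,200 × 0.23 = $182,206
Disability exemption = min($52,000, 20% × $182,206) = min($52,000, $36,441.2) = $36,441.2 (percentage binds)
Taxable value = $182,206 − $17,000 − $36,441.2 = $128,764.8
City of Ashport: $128,764.8 × 0.00525 = $676.0152
Sagehill School District: $128,764.8 × 0.0105 = $1,352.0304
Greystone County: $128,764.8 × 0.00373 = $480.292704
Total = $2,508.338304

$2,508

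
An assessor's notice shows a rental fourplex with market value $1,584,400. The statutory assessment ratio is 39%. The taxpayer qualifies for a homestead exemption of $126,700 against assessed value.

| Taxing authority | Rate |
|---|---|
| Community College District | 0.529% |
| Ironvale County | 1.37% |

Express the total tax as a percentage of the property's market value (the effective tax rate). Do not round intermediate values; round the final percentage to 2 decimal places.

Assessed value = $1,584,400 × 0.39 = $617,916
Taxable value = $617,916 − $126,700 = $491,216
Community College District: $491,216 × 0.00529 = $2,598.53264
Ironvale County: $491,216 × 0.0137 = $6,729.6592
Total tax = $9,328.19184
Effective rate = $9,328.19184 ÷ $1,584,400 = 0.59% of market value

0.59%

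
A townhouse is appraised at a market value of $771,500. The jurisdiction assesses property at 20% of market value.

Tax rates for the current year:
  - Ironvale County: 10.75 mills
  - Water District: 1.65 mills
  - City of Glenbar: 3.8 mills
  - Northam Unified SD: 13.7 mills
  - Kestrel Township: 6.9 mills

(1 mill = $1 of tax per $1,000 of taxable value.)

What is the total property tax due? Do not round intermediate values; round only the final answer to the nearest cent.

$5,678.24

Assessed value = $771,500 × 0.2 = $154,300
Ironvale County: $154,300 × 0.01075 = $1,658.725
Water District: $154,300 × 0.00165 = $254.595
City of Glenbar: $154,300 × 0.0038 = $586.34
Northam Unified SD: $154,300 × 0.0137 = $2,113.91
Kestrel Township: $154,300 × 0.0069 = $1,064.67
Total = $1,658.725 + $254.595 + $586.34 + $2,113.91 + $1,064.67 = $5,678.24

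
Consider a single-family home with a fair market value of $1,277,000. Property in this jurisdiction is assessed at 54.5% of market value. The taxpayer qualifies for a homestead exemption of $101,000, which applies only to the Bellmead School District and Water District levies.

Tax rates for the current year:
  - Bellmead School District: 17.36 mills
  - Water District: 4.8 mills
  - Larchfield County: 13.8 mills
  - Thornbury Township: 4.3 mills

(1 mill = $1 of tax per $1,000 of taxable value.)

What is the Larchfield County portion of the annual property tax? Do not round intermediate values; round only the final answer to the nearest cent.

Assessed value = $1,277,000 × 0.545 = $695,965
Larchfield County taxable value = $695,965 (exemption does not apply)
Larchfield County levy = $695,965 × 0.0138 = $9,604.317

$9,604.32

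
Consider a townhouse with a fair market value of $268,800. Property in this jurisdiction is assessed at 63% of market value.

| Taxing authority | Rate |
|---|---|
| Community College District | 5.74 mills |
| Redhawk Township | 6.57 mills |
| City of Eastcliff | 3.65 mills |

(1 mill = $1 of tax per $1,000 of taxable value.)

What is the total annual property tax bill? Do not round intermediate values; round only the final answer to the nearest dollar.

Assessed value = $268,800 × 0.63 = $169,344
Community College District: $169,344 × 0.00574 = $972.03456
Redhawk Township: $169,344 × 0.00657 = $1,112.59008
City of Eastcliff: $169,344 × 0.00365 = $618.1056
Total = $972.03456 + $1,112.59008 + $618.1056 = $2,702.73024

$2,703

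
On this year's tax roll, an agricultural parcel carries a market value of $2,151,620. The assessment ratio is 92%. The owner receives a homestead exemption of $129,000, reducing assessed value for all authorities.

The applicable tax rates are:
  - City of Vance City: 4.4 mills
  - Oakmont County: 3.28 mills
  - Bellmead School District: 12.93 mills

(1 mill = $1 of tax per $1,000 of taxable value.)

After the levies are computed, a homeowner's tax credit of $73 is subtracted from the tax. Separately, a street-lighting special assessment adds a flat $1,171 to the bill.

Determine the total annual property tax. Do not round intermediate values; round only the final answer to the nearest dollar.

$39,237

Assessed value = $2,151,620 × 0.92 = $1,979,490.4
Taxable value = $1,979,490.4 − $129,000 = $1,850,490.4
City of Vance City: $1,850,490.4 × 0.0044 = $8,142.15776
Oakmont County: $1,850,490.4 × 0.00328 = $6,069.608512
Bellmead School District: $1,850,490.4 × 0.01293 = $23,926.840872
Levies subtotal = $38,138.607144
After credit = $38,138.607144 − $73 = $38,065.607144
Total = $38,065.607144 + $1,171 = $39,236.607144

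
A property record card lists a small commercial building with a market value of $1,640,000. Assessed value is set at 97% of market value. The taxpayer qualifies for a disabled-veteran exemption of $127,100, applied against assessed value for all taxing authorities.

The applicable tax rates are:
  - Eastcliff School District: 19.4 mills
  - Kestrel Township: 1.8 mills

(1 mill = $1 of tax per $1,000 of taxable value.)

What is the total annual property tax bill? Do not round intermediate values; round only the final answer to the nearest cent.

$31,030.44

Assessed value = $1,640,000 × 0.97 = $1,590,800
Taxable value = $1,590,800 − $127,100 = $1,463,700
Eastcliff School District: $1,463,700 × 0.0194 = $28,395.78
Kestrel Township: $1,463,700 × 0.0018 = $2,634.66
Total = $28,395.78 + $2,634.66 = $31,030.44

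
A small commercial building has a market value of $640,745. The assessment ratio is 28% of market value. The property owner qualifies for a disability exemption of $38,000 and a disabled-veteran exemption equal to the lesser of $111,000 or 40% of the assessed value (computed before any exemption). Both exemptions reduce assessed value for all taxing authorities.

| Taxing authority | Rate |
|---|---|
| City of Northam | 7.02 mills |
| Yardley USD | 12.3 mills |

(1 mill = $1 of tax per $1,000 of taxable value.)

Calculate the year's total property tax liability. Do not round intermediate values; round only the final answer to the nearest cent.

$1,345.54

Assessed value = $640,745 × 0.28 = $179,408.6
Disabled-veteran exemption = min($111,000, 40% × $179,408.6) = min($111,000, $71,763.44) = $71,763.44 (percentage binds)
Taxable value = $179,408.6 − $38,000 − $71,763.44 = $69,645.16
City of Northam: $69,645.16 × 0.00702 = $488.9090232
Yardley USD: $69,645.16 × 0.0123 = $856.635468
Total = $1,345.5444912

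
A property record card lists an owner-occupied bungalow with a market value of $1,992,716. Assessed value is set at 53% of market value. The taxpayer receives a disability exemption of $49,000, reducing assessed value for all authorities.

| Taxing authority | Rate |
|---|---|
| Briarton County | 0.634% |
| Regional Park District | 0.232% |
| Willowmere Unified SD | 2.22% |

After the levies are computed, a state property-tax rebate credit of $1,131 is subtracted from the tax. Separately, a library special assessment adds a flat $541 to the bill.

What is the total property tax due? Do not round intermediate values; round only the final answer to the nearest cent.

$30,490.32

Assessed value = $1,992,716 × 0.53 = $1,056,139.48
Taxable value = $1,056,139.48 − $49,000 = $1,007,139.48
Briarton County: $1,007,139.48 × 0.00634 = $6,385.2643032
Regional Park District: $1,007,139.48 × 0.00232 = $2,336.5635936
Willowmere Unified SD: $1,007,139.48 × 0.0222 = $22,358.496456
Levies subtotal = $31,080.3243528
After credit = $31,080.3243528 − $1,131 = $29,949.3243528
Total = $29,949.3243528 + $541 = $30,490.3243528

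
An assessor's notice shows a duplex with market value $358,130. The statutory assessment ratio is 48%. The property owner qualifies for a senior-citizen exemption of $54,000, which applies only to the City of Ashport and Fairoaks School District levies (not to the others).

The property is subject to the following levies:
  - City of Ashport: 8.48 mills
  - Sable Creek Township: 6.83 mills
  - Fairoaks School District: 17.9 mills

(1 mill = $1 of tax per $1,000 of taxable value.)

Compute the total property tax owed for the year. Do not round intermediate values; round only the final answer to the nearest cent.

$4,284.36

Assessed value = $358,130 × 0.48 = $171,902.4
City of Ashport: ($171,902.4 − $54,000) × 0.00848 = $117,902.4 × 0.00848 = $999.812352
Sable Creek Township: $171,902.4 × 0.00683 = $1,174.093392
Fairoaks School District: ($171,902.4 − $54,000) × 0.0179 = $117,902.4 × 0.0179 = $2,110.45296
Total = $4,284.358704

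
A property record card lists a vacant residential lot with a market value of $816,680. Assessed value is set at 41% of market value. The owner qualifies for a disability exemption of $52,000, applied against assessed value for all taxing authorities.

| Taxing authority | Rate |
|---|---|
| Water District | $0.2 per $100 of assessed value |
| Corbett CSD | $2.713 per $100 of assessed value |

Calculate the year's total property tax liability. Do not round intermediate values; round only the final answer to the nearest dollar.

$8,239

Assessed value = $816,680 × 0.41 = $334,838.8
Taxable value = $334,838.8 − $52,000 = $282,838.8
Water District: $282,838.8 × 0.002 = $565.6776
Corbett CSD: $282,838.8 × 0.02713 = $7,673.416644
Total = $565.6776 + $7,673.416644 = $8,239.094244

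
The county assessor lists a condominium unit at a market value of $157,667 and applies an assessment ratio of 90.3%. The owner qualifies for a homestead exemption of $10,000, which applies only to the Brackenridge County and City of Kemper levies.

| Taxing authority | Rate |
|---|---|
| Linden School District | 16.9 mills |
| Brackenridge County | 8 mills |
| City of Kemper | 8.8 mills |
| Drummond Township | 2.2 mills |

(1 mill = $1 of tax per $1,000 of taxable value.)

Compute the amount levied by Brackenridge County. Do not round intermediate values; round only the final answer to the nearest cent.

$1,058.99

Assessed value = $157,667 × 0.903 = $142,373.301
Brackenridge County taxable value = $142,373.301 − $10,000 = $132,373.301
Brackenridge County levy = $132,373.301 × 0.008 = $1,058.986408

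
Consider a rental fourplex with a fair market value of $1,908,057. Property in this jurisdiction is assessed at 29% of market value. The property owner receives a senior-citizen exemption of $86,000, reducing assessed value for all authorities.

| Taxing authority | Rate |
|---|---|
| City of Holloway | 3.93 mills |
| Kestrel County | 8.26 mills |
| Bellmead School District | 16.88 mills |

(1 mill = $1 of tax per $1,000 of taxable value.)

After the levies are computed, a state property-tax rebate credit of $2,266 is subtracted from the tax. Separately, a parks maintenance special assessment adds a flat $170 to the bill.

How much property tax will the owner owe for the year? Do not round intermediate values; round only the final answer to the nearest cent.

$11,489.47

Assessed value = $1,908,057 × 0.29 = $553,336.53
Taxable value = $553,336.53 − $86,000 = $467,336.53
City of Holloway: $467,336.53 × 0.00393 = $1,836.6325629
Kestrel County: $467,336.53 × 0.00826 = $3,860.1997378
Bellmead School District: $467,336.53 × 0.01688 = $7,888.6406264
Levies subtotal = $13,585.4729271
After credit = $13,585.4729271 − $2,266 = $11,319.4729271
Total = $11,319.4729271 + $170 = $11,489.4729271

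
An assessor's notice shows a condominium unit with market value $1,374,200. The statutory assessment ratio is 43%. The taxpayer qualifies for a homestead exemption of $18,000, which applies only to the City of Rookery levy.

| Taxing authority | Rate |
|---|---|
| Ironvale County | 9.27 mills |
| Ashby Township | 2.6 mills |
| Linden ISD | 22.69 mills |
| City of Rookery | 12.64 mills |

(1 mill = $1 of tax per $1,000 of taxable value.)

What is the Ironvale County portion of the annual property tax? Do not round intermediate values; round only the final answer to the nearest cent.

$5,477.70

Assessed value = $1,374,200 × 0.43 = $590,906
Ironvale County taxable value = $590,906 (exemption does not apply)
Ironvale County levy = $590,906 × 0.00927 = $5,477.69862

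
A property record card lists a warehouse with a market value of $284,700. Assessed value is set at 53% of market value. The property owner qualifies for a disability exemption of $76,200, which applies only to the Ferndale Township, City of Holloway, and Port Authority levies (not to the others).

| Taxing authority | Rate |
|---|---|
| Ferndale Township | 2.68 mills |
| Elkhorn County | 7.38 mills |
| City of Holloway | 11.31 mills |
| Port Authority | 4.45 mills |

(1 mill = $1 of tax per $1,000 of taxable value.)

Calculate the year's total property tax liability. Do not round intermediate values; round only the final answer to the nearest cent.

$2,490.88

Assessed value = $284,700 × 0.53 = $150,891
Ferndale Township: ($150,891 − $76,200) × 0.00268 = $74,691 × 0.00268 = $200.17188
Elkhorn County: $150,891 × 0.00738 = $1,113.57558
City of Holloway: ($150,891 − $76,200) × 0.01131 = $74,691 × 0.01131 = $844.75521
Port Authority: ($150,891 − $76,200) × 0.00445 = $74,691 × 0.00445 = $332.37495
Total = $2,490.87762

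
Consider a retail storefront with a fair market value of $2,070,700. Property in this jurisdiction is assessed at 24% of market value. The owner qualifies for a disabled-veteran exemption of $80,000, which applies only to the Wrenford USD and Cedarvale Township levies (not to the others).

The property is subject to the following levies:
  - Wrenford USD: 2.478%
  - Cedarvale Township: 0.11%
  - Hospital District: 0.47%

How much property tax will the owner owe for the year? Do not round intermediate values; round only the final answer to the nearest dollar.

$13,127

Assessed value = $2,070,700 × 0.24 = $496,968
Wrenford USD: ($496,968 − $80,000) × 0.02478 = $416,968 × 0.02478 = $10,332.46704
Cedarvale Township: ($496,968 − $80,000) × 0.0011 = $416,968 × 0.0011 = $458.6648
Hospital District: $496,968 × 0.0047 = $2,335.7496
Total = $13,126.88144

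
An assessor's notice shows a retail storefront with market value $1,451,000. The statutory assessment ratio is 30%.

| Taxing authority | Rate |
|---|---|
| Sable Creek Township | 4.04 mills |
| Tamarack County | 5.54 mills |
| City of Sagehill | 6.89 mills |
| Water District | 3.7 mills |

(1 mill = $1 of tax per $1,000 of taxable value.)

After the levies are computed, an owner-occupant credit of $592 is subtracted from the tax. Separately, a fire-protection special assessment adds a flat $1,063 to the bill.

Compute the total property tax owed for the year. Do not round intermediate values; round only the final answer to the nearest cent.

Assessed value = $1,451,000 × 0.3 = $435,300
Sable Creek Township: $435,300 × 0.00404 = $1,758.612
Tamarack County: $435,300 × 0.00554 = $2,411.562
City of Sagehill: $435,300 × 0.00689 = $2,999.217
Water District: $435,300 × 0.0037 = $1,610.61
Levies subtotal = $8,780.001
After credit = $8,780.001 − $592 = $8,188.001
Total = $8,188.001 + $1,063 = $9,251.001

$9,251.00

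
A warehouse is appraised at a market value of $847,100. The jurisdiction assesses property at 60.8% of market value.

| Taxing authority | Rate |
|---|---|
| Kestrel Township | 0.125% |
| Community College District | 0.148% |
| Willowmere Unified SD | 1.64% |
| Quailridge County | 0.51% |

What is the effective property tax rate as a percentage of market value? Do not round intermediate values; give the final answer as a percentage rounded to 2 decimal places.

Assessed value = $847,100 × 0.608 = $515,036.8
Kestrel Township: $515,036.8 × 0.00125 = $643.796
Community College District: $515,036.8 × 0.00148 = $762.254464
Willowmere Unified SD: $515,036.8 × 0.0164 = $8,446.60352
Quailridge County: $515,036.8 × 0.0051 = $2,626.68768
Total tax = $12,479.341664
Effective rate = $12,479.341664 ÷ $847,100 = 1.47% of market value

1.47%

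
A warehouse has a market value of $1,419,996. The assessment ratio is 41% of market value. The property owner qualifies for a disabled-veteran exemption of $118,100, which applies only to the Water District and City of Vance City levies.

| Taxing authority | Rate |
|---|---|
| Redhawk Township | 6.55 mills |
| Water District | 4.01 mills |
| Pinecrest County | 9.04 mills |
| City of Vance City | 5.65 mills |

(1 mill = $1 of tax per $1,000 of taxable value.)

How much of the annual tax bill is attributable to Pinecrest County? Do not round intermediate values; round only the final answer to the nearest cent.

$5,263.07

Assessed value = $1,419,996 × 0.41 = $582,198.36
Pinecrest County taxable value = $582,198.36 (exemption does not apply)
Pinecrest County levy = $582,198.36 × 0.00904 = $5,263.0731744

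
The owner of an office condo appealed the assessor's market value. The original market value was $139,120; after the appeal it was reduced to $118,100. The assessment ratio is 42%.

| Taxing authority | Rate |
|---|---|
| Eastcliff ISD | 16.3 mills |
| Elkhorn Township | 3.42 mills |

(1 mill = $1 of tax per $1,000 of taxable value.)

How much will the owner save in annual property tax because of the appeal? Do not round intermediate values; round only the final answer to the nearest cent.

Old assessed value = $139,120 × 0.42 = $58,430.4
New assessed value = $118,100 × 0.42 = $49,602
Combined rate = 0.0163 + 0.00342 = 0.01972
Old tax = $58,430.4 × 0.01972 = $1,152.247488
New tax = $49,602 × 0.01972 = $978.15144
Reduction = $1,152.247488 − $978.15144 = $174.096048

$174.10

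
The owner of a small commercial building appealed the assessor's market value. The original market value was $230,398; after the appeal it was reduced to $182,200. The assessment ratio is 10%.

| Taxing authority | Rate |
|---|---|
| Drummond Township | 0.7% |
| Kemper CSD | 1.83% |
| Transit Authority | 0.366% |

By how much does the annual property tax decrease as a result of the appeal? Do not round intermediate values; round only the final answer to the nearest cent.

Old assessed value = $230,398 × 0.1 = $23,039.8
New assessed value = $182,200 × 0.1 = $18,220
Combined rate = 0.007 + 0.0183 + 0.00366 = 0.02896
Old tax = $23,039.8 × 0.02896 = $667.232608
New tax = $18,220 × 0.02896 = $527.6512
Reduction = $667.232608 − $527.6512 = $139.581408

$139.58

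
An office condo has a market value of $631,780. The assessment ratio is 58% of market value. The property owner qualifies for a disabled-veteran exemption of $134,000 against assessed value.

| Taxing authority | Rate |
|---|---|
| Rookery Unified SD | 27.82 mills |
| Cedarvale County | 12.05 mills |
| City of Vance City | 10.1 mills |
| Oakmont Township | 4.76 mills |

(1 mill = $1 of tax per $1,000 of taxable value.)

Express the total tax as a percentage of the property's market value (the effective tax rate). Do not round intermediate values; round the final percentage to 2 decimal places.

2.01%

Assessed value = $631,780 × 0.58 = $366,432.4
Taxable value = $366,432.4 − $134,000 = $232,432.4
Rookery Unified SD: $232,432.4 × 0.02782 = $6,466.269368
Cedarvale County: $232,432.4 × 0.01205 = $2,800.81042
City of Vance City: $232,432.4 × 0.0101 = $2,347.56724
Oakmont Township: $232,432.4 × 0.00476 = $1,106.378224
Total tax = $12,721.025252
Effective rate = $12,721.025252 ÷ $631,780 = 2.01% of market value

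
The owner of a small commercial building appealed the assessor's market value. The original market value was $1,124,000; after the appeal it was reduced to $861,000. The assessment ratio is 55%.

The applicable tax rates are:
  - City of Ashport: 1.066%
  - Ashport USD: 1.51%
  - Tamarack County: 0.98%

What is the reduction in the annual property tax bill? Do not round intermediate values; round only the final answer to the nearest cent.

$5,143.75

Old assessed value = $1,124,000 × 0.55 = $618,200
New assessed value = $861,000 × 0.55 = $473,550
Combined rate = 0.01066 + 0.0151 + 0.0098 = 0.03556
Old tax = $618,200 × 0.03556 = $21,983.192
New tax = $473,550 × 0.03556 = $16,839.438
Reduction = $21,983.192 − $16,839.438 = $5,143.754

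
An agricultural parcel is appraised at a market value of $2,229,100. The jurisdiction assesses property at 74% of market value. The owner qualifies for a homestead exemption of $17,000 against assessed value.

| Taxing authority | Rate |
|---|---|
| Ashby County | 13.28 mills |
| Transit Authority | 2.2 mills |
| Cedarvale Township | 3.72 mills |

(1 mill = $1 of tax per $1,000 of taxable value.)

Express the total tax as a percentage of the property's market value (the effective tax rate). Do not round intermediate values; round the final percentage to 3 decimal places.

1.406%

Assessed value = $2,229,100 × 0.74 = $1,649,534
Taxable value = $1,649,534 − $17,000 = $1,632,534
Ashby County: $1,632,534 × 0.01328 = $21,680.05152
Transit Authority: $1,632,534 × 0.0022 = $3,591.5748
Cedarvale Township: $1,632,534 × 0.00372 = $6,073.02648
Total tax = $31,344.6528
Effective rate = $31,344.6528 ÷ $2,229,100 = 1.406% of market value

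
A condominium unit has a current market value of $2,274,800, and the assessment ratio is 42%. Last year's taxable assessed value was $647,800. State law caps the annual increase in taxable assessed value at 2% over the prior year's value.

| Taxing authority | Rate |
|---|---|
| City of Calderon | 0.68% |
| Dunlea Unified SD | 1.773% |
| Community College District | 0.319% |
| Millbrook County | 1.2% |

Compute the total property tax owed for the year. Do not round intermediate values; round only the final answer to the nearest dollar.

Uncapped assessed value = $2,274,800 × 0.42 = $955,416
Cap limit = $647,800 × 1.02 = $660,756
Taxable assessed value = min($955,416, $660,756) = $660,756 (cap binds)
City of Calderon: $660,756 × 0.0068 = $4,493.1408
Dunlea Unified SD: $660,756 × 0.01773 = $11,715.20388
Community College District: $660,756 × 0.00319 = $2,107.81164
Millbrook County: $660,756 × 0.012 = $7,929.072
Total = $26,245.22832

$26,245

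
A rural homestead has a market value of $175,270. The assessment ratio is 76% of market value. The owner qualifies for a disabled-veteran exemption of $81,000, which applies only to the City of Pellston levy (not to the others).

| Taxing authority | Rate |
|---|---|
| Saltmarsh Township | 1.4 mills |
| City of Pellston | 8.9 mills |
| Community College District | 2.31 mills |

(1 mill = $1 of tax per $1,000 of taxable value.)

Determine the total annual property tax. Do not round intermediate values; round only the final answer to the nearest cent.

$958.82

Assessed value = $175,270 × 0.76 = $133,205.2
Saltmarsh Township: $133,205.2 × 0.0014 = $186.48728
City of Pellston: ($133,205.2 − $81,000) × 0.0089 = $52,205.2 × 0.0089 = $464.62628
Community College District: $133,205.2 × 0.00231 = $307.704012
Total = $958.817572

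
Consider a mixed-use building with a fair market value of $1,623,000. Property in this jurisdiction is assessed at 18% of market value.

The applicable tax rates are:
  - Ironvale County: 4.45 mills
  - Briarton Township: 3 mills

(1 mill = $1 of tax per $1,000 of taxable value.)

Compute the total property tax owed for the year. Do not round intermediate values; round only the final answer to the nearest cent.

Assessed value = $1,623,000 × 0.18 = $292,140
Ironvale County: $292,140 × 0.00445 = $1,300.023
Briarton Township: $292,140 × 0.003 = $876.42
Total = $1,300.023 + $876.42 = $2,176.443

$2,176.44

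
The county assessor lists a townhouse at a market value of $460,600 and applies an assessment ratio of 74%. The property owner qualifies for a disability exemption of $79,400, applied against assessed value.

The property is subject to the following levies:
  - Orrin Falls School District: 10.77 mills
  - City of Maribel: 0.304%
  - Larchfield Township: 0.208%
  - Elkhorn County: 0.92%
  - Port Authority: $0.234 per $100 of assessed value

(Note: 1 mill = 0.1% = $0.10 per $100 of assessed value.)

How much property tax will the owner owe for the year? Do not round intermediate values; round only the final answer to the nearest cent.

Assessed value = $460,600 × 0.74 = $340,844
Taxable value = $340,844 − $79,400 = $261,444
Orrin Falls School District: $261,444 × 0.01077 = $2,815.75188
City of Maribel: $261,444 × 0.00304 = $794.78976
Larchfield Township: $261,444 × 0.00208 = $543.80352
Elkhorn County: $261,444 × 0.0092 = $2,405.2848
Port Authority: $261,444 × 0.00234 = $611.77896
Total = $7,171.40892

$7,171.41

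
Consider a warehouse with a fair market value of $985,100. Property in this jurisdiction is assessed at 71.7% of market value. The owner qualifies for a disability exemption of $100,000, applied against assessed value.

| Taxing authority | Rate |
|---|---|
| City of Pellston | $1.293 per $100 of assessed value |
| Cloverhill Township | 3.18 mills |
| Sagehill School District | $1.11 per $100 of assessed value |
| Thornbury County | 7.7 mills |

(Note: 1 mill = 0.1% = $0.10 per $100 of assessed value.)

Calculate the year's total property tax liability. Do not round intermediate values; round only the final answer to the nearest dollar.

Assessed value = $985,100 × 0.717 = $706,316.7
Taxable value = $706,316.7 − $100,000 = $606,316.7
City of Pellston: $606,316.7 × 0.01293 = $7,839.674931
Cloverhill Township: $606,316.7 × 0.00318 = $1,928.087106
Sagehill School District: $606,316.7 × 0.0111 = $6,730.11537
Thornbury County: $606,316.7 × 0.0077 = $4,668.63859
Total = $21,166.515997

$21,167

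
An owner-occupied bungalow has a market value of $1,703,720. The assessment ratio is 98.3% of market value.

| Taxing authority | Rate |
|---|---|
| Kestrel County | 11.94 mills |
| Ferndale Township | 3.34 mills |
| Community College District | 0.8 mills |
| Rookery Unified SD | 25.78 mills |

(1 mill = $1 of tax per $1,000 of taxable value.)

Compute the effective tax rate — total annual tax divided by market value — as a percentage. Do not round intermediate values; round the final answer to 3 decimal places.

4.115%

Assessed value = $1,703,720 × 0.983 = $1,674,756.76
Kestrel County: $1,674,756.76 × 0.01194 = $19,996.5957144
Ferndale Township: $1,674,756.76 × 0.00334 = $5,593.6875784
Community College District: $1,674,756.76 × 0.0008 = $1,339.805408
Rookery Unified SD: $1,674,756.76 × 0.02578 = $43,175.2292728
Total tax = $70,105.3179736
Effective rate = $70,105.3179736 ÷ $1,703,720 = 4.115% of market value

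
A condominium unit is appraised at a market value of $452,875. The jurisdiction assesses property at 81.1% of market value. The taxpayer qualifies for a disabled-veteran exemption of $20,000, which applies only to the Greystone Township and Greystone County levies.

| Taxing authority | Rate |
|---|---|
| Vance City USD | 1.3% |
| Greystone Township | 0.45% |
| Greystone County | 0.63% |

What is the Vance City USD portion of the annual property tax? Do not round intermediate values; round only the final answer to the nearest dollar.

$4,775

Assessed value = $452,875 × 0.811 = $367,281.625
Vance City USD taxable value = $367,281.625 (exemption does not apply)
Vance City USD levy = $367,281.625 × 0.013 = $4,774.661125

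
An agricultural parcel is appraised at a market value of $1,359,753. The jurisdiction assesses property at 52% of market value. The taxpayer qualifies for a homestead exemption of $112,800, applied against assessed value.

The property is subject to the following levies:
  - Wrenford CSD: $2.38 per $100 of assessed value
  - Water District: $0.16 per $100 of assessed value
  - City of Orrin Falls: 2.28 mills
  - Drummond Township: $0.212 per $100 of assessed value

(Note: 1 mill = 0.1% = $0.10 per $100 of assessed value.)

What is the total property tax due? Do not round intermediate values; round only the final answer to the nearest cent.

Assessed value = $1,359,753 × 0.52 = $707,071.56
Taxable value = $707,071.56 − $112,800 = $594,271.56
Wrenford CSD: $594,271.56 × 0.0238 = $14,143.663128
Water District: $594,271.56 × 0.0016 = $950.834496
City of Orrin Falls: $594,271.56 × 0.00228 = $1,354.9391568
Drummond Township: $594,271.56 × 0.00212 = $1,259.8557072
Total = $17,709.292488

$17,709.29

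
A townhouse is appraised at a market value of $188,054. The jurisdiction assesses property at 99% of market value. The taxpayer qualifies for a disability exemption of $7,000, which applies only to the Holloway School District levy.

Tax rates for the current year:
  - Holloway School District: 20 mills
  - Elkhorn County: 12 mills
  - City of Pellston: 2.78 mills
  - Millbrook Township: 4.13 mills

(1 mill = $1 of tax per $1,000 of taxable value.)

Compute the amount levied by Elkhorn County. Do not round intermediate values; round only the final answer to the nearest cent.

$2,234.08

Assessed value = $188,054 × 0.99 = $186,173.46
Elkhorn County taxable value = $186,173.46 (exemption does not apply)
Elkhorn County levy = $186,173.46 × 0.012 = $2,234.08152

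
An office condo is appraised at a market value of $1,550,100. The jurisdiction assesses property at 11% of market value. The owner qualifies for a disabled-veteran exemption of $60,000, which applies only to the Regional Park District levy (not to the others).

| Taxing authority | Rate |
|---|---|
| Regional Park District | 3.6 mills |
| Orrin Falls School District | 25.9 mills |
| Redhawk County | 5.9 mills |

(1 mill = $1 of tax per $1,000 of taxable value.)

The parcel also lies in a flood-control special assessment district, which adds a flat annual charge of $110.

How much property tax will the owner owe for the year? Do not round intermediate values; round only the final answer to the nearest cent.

$5,930.09

Assessed value = $1,550,100 × 0.11 = $170,511
Regional Park District: ($170,511 − $60,000) × 0.0036 = $110,511 × 0.0036 = $397.8396
Orrin Falls School District: $170,511 × 0.0259 = $4,416.2349
Redhawk County: $170,511 × 0.0059 = $1,006.0149
Levies subtotal = $5,820.0894
Total = $5,820.0894 + $110 = $5,930.0894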